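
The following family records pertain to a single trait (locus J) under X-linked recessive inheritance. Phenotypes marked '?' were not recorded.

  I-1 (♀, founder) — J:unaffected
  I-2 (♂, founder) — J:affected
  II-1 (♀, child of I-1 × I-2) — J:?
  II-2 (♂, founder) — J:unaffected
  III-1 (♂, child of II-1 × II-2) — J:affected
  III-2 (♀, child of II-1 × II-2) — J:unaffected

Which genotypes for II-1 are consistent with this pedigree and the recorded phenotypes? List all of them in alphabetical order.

II-1 ∈ {X^JX^j, X^jX^j}

J/I-1 un ·: X^JX^J|X^JX^j
J/I-2 aff ·: X^jY
J/II-1 ? I-1×I-2: X^JX^j|X^jX^j
J/II-2 un ·: X^JY
J/III-1 aff II-1×II-2: X^jY
J/III-2 un II-1×II-2: X^JX^J|X^JX^j
⇒ J over [I-1,I-2,II-1,II-2,III-1,III-2]: 5 consistent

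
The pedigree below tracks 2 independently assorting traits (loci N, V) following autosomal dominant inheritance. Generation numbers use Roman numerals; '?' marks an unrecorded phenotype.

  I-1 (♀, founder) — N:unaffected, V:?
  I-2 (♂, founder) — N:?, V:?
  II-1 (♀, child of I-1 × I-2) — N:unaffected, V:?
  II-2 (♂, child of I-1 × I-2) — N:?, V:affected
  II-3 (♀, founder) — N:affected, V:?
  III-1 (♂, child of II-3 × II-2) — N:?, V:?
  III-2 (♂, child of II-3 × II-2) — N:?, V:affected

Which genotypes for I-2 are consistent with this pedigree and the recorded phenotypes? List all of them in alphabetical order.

N/I-1 un ·: nn
N/I-2 ? ·: nn|Nn
N/II-1 un I-1×I-2: nn
N/II-2 ? I-1×I-2: nn|Nn
N/II-3 aff ·: Nn|NN
N/III-1 ? II-3×II-2: nn|Nn|NN
N/III-2 ? II-3×II-2: nn|Nn|NN
⇒ N over [I-1,I-2,II-1,II-2,II-3,III-1,III-2]: 23 consistent
V/I-1 ? ·: vv|Vv|VV
V/I-2 ? ·: vv|Vv|VV
V/II-1 ? I-1×I-2: vv|Vv|VV
V/II-2 aff I-1×I-2: Vv|VV
V/II-3 ? ·: vv|Vv|VV
V/III-1 ? II-3×II-2: vv|Vv|VV
V/III-2 aff II-3×II-2: Vv|VV
⇒ V over [I-1,I-2,II-1,II-2,II-3,III-1,III-2]: 204 consistent

I-2 ∈ {Nn VV, Nn Vv, Nn vv, nn VV, nn Vv, nn vv}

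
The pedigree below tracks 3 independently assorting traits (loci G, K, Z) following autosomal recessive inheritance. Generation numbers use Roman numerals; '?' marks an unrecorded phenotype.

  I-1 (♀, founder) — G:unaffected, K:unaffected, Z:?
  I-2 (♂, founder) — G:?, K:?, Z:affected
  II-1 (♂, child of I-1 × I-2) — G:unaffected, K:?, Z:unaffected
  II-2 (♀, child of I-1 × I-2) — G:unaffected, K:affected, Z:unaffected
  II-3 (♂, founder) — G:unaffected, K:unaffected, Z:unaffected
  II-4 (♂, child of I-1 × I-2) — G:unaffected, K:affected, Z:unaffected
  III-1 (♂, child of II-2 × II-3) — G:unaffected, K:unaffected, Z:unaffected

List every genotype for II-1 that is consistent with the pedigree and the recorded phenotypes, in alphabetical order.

G/I-1 un ·: GG|Gg
G/I-2 ? ·: GG|Gg|gg
G/II-1 un I-1×I-2: GG|Gg
G/II-2 un I-1×I-2: GG|Gg
G/II-3 un ·: GG|Gg
G/II-4 un I-1×I-2: GG|Gg
G/III-1 un II-2×II-3: GG|Gg
⇒ G over [I-1,I-2,II-1,II-2,II-3,II-4,III-1]: 95 consistent
K/I-1 un ·: Kk
K/I-2 ? ·: Kk|kk
K/II-1 ? I-1×I-2: KK|Kk|kk
K/II-2 aff I-1×I-2: kk
K/II-3 un ·: KK|Kk
K/II-4 aff I-1×I-2: kk
K/III-1 un II-2×II-3: Kk
⇒ K over [I-1,I-2,II-1,II-2,II-3,II-4,III-1]: 10 consistent
Z/I-1 ? ·: ZZ|Zz
Z/I-2 aff ·: zz
Z/II-1 un I-1×I-2: Zz
Z/II-2 un I-1×I-2: Zz
Z/II-3 un ·: ZZ|Zz
Z/II-4 un I-1×I-2: Zz
Z/III-1 un II-2×II-3: ZZ|Zz
⇒ Z over [I-1,I-2,II-1,II-2,II-3,II-4,III-1]: 8 consistent

II-1 ∈ {GG KK Zz, GG Kk Zz, GG kk Zz, Gg KK Zz, Gg Kk Zz, Gg kk Zz}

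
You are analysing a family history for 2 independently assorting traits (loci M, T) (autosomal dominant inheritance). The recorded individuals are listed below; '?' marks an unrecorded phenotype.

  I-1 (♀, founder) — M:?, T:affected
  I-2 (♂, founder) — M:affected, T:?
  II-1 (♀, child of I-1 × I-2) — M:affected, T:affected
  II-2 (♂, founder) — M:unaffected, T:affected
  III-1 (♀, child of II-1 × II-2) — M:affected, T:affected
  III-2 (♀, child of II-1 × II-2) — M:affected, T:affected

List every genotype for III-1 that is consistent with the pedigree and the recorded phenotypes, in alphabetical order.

III-1 ∈ {Mm TT, Mm Tt}

M/I-1 ? ·: mm|Mm|MM
M/I-2 aff ·: Mm|MM
M/II-1 aff I-1×I-2: Mm|MM
M/II-2 un ·: mm
M/III-1 aff II-1×II-2: Mm
M/III-2 aff II-1×II-2: Mm
⇒ M over [I-1,I-2,II-1,II-2,III-1,III-2]: 9 consistent
T/I-1 aff ·: Tt|TT
T/I-2 ? ·: tt|Tt|TT
T/II-1 aff I-1×I-2: Tt|TT
T/II-2 aff ·: Tt|TT
T/III-1 aff II-1×II-2: Tt|TT
T/III-2 aff II-1×II-2: Tt|TT
⇒ T over [I-1,I-2,II-1,II-2,III-1,III-2]: 60 consistent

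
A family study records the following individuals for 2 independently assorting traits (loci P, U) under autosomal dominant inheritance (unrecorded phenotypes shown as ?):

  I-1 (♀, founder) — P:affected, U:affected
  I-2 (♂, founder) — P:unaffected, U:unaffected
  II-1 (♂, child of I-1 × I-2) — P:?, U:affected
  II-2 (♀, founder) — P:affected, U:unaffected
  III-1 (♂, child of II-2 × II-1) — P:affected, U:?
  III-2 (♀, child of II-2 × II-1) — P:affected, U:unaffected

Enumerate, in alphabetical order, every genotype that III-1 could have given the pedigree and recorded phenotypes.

P/I-1 aff ·: Pp|PP
P/I-2 un ·: pp
P/II-1 ? I-1×I-2: pp|Pp
P/II-2 aff ·: Pp|PP
P/III-1 aff II-2×II-1: Pp|PP
P/III-2 aff II-2×II-1: Pp|PP
⇒ P over [I-1,I-2,II-1,II-2,III-1,III-2]: 18 consistent
U/I-1 aff ·: Uu|UU
U/I-2 un ·: uu
U/II-1 aff I-1×I-2: Uu
U/II-2 un ·: uu
U/III-1 ? II-2×II-1: uu|Uu
U/III-2 un II-2×II-1: uu
⇒ U over [I-1,I-2,II-1,II-2,III-1,III-2]: 4 consistent

III-1 ∈ {PP Uu, PP uu, Pp Uu, Pp uu}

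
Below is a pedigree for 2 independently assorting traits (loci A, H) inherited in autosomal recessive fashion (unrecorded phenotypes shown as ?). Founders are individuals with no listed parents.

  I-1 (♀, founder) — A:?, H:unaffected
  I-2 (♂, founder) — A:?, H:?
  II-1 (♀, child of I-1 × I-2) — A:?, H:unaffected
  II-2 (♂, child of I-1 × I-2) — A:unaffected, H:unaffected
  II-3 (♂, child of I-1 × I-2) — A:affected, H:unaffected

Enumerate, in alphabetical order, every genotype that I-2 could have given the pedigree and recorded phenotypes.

I-2 ∈ {Aa HH, Aa Hh, Aa hh, aa HH, aa Hh, aa hh}

A/I-1 ? ·: Aa|aa
A/I-2 ? ·: Aa|aa
A/II-1 ? I-1×I-2: AA|Aa|aa
A/II-2 un I-1×I-2: AA|Aa
A/II-3 aff I-1×I-2: aa
⇒ A over [I-1,I-2,II-1,II-2,II-3]: 10 consistent
H/I-1 un ·: HH|Hh
H/I-2 ? ·: HH|Hh|hh
H/II-1 un I-1×I-2: HH|Hh
H/II-2 un I-1×I-2: HH|Hh
H/II-3 un I-1×I-2: HH|Hh
⇒ H over [I-1,I-2,II-1,II-2,II-3]: 27 consistent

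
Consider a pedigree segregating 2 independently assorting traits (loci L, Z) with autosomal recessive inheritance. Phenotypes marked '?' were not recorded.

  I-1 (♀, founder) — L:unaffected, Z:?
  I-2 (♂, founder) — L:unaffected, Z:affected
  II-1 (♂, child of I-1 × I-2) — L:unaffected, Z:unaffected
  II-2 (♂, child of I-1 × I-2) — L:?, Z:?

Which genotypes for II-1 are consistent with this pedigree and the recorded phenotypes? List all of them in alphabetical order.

II-1 ∈ {LL Zz, Ll Zz}

L/I-1 un ·: LL|Ll
L/I-2 un ·: LL|Ll
L/II-1 un I-1×I-2: LL|Ll
L/II-2 ? I-1×I-2: LL|Ll|ll
⇒ L over [I-1,I-2,II-1,II-2]: 15 consistent
Z/I-1 ? ·: ZZ|Zz
Z/I-2 aff ·: zz
Z/II-1 un I-1×I-2: Zz
Z/II-2 ? I-1×I-2: Zz|zz
⇒ Z over [I-1,I-2,II-1,II-2]: 3 consistent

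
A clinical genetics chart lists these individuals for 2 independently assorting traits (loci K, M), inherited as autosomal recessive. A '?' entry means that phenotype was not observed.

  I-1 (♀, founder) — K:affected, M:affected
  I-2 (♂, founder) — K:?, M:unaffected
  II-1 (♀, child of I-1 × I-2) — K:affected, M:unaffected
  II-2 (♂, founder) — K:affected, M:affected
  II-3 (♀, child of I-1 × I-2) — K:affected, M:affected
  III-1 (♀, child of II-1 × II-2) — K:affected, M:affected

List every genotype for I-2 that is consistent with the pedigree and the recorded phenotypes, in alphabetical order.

I-2 ∈ {Kk Mm, kk Mm}

K/I-1 aff ·: kk
K/I-2 ? ·: Kk|kk
K/II-1 aff I-1×I-2: kk
K/II-2 aff ·: kk
K/II-3 aff I-1×I-2: kk
K/III-1 aff II-1×II-2: kk
⇒ K over [I-1,I-2,II-1,II-2,II-3,III-1]: 2 consistent
M/I-1 aff ·: mm
M/I-2 un ·: Mm
M/II-1 un I-1×I-2: Mm
M/II-2 aff ·: mm
M/II-3 aff I-1×I-2: mm
M/III-1 aff II-1×II-2: mm
⇒ M over [I-1,I-2,II-1,II-2,II-3,III-1]: 1 consistent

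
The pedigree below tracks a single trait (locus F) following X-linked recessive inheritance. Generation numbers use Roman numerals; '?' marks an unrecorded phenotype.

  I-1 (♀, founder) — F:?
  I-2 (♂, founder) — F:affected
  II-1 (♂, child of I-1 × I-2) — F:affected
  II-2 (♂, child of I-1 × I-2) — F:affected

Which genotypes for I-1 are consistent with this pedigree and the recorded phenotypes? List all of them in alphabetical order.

F/I-1 ? ·: X^FX^f|X^fX^f
F/I-2 aff ·: X^fY
F/II-1 aff I-1×I-2: X^fY
F/II-2 aff I-1×I-2: X^fY
⇒ F over [I-1,I-2,II-1,II-2]: 2 consistent

I-1 ∈ {X^FX^f, X^fX^f}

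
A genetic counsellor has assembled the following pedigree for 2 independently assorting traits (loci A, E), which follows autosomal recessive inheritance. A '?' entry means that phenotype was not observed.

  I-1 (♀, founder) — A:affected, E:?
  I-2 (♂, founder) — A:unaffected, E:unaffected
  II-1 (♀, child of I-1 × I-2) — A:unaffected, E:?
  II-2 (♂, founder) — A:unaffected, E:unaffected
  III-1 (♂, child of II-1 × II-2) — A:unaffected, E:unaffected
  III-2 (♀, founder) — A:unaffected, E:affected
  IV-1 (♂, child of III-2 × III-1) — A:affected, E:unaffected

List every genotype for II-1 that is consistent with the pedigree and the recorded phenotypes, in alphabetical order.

II-1 ∈ {Aa EE, Aa Ee, Aa ee}

A/I-1 aff ·: aa
A/I-2 un ·: AA|Aa
A/II-1 un I-1×I-2: Aa
A/II-2 un ·: AA|Aa
A/III-1 un II-1×II-2: Aa
A/III-2 un ·: Aa
A/IV-1 aff III-2×III-1: aa
⇒ A over [I-1,I-2,II-1,II-2,III-1,III-2,IV-1]: 4 consistent
E/I-1 ? ·: EE|Ee|ee
E/I-2 un ·: EE|Ee
E/II-1 ? I-1×I-2: EE|Ee|ee
E/II-2 un ·: EE|Ee
E/III-1 un II-1×II-2: EE|Ee
E/III-2 aff ·: ee
E/IV-1 un III-2×III-1: Ee
⇒ E over [I-1,I-2,II-1,II-2,III-1,III-2,IV-1]: 36 consistent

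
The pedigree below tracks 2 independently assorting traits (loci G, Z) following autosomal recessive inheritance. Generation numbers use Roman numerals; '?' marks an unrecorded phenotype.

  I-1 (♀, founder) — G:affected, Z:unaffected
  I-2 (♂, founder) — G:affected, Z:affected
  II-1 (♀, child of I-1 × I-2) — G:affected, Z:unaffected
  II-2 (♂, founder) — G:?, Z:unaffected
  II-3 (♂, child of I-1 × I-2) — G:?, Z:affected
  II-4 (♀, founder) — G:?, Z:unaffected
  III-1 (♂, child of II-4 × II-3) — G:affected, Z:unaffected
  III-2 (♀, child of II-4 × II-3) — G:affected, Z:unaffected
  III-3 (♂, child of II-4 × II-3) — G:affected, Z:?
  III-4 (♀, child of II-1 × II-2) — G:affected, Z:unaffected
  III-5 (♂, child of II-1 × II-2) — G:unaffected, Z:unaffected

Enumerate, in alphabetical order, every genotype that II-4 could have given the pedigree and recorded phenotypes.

II-4 ∈ {Gg ZZ, Gg Zz, gg ZZ, gg Zz}

G/I-1 aff ·: gg
G/I-2 aff ·: gg
G/II-1 aff I-1×I-2: gg
G/II-2 ? ·: Gg
G/II-3 ? I-1×I-2: gg
G/II-4 ? ·: Gg|gg
G/III-1 aff II-4×II-3: gg
G/III-2 aff II-4×II-3: gg
G/III-3 aff II-4×II-3: gg
G/III-4 aff II-1×II-2: gg
G/III-5 un II-1×II-2: Gg
⇒ G over [I-1,I-2,II-1,II-2,II-3,II-4,III-1,III-2,III-3,III-4,III-5]: 2 consistent
Z/I-1 un ·: Zz
Z/I-2 aff ·: zz
Z/II-1 un I-1×I-2: Zz
Z/II-2 un ·: ZZ|Zz
Z/II-3 aff I-1×I-2: zz
Z/II-4 un ·: ZZ|Zz
Z/III-1 un II-4×II-3: Zz
Z/III-2 un II-4×II-3: Zz
Z/III-3 ? II-4×II-3: Zz|zz
Z/III-4 un II-1×II-2: ZZ|Zz
Z/III-5 un II-1×II-2: ZZ|Zz
⇒ Z over [I-1,I-2,II-1,II-2,II-3,II-4,III-1,III-2,III-3,III-4,III-5]: 24 consistent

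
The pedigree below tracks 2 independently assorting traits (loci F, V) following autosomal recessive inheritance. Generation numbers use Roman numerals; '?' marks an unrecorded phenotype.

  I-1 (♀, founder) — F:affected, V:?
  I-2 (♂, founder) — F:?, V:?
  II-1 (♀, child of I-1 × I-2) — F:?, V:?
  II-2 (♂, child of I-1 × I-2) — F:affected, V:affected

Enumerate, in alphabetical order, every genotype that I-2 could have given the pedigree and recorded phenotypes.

F/I-1 aff ·: ff
F/I-2 ? ·: Ff|ff
F/II-1 ? I-1×I-2: Ff|ff
F/II-2 aff I-1×I-2: ff
⇒ F over [I-1,I-2,II-1,II-2]: 3 consistent
V/I-1 ? ·: Vv|vv
V/I-2 ? ·: Vv|vv
V/II-1 ? I-1×I-2: VV|Vv|vv
V/II-2 aff I-1×I-2: vv
⇒ V over [I-1,I-2,II-1,II-2]: 8 consistent

I-2 ∈ {Ff Vv, Ff vv, ff Vv, ff vv}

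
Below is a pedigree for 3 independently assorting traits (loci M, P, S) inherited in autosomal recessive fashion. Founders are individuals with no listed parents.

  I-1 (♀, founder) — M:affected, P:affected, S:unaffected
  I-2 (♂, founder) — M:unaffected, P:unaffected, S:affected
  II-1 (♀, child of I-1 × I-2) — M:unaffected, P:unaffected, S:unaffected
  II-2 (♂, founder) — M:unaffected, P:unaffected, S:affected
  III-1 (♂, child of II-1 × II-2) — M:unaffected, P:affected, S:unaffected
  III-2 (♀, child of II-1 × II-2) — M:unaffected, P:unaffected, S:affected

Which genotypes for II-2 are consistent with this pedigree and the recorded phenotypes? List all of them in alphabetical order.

II-2 ∈ {MM Pp ss, Mm Pp ss}

M/I-1 aff ·: mm
M/I-2 un ·: MM|Mm
M/II-1 un I-1×I-2: Mm
M/II-2 un ·: MM|Mm
M/III-1 un II-1×II-2: MM|Mm
M/III-2 un II-1×II-2: MM|Mm
⇒ M over [I-1,I-2,II-1,II-2,III-1,III-2]: 16 consistent
P/I-1 aff ·: pp
P/I-2 un ·: PP|Pp
P/II-1 un I-1×I-2: Pp
P/II-2 un ·: Pp
P/III-1 aff II-1×II-2: pp
P/III-2 un II-1×II-2: PP|Pp
⇒ P over [I-1,I-2,II-1,II-2,III-1,III-2]: 4 consistent
S/I-1 un ·: SS|Ss
S/I-2 aff ·: ss
S/II-1 un I-1×I-2: Ss
S/II-2 aff ·: ss
S/III-1 un II-1×II-2: Ss
S/III-2 aff II-1×II-2: ss
⇒ S over [I-1,I-2,II-1,II-2,III-1,III-2]: 2 consistent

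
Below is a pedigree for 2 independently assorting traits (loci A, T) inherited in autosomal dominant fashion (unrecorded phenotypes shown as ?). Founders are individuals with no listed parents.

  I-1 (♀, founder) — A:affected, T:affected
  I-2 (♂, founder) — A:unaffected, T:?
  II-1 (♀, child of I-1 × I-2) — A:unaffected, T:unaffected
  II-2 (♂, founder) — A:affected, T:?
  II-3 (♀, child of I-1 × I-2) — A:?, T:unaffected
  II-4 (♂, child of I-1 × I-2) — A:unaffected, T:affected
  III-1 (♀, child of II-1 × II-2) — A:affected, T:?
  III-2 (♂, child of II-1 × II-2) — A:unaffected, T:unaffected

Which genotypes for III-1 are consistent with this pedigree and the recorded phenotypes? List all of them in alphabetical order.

III-1 ∈ {Aa Tt, Aa tt}

A/I-1 aff ·: Aa
A/I-2 un ·: aa
A/II-1 un I-1×I-2: aa
A/II-2 aff ·: Aa
A/II-3 ? I-1×I-2: aa|Aa
A/II-4 un I-1×I-2: aa
A/III-1 aff II-1×II-2: Aa
A/III-2 un II-1×II-2: aa
⇒ A over [I-1,I-2,II-1,II-2,II-3,II-4,III-1,III-2]: 2 consistent
T/I-1 aff ·: Tt
T/I-2 ? ·: tt|Tt
T/II-1 un I-1×I-2: tt
T/II-2 ? ·: tt|Tt
T/II-3 un I-1×I-2: tt
T/II-4 aff I-1×I-2: Tt|TT
T/III-1 ? II-1×II-2: tt|Tt
T/III-2 un II-1×II-2: tt
⇒ T over [I-1,I-2,II-1,II-2,II-3,II-4,III-1,III-2]: 9 consistent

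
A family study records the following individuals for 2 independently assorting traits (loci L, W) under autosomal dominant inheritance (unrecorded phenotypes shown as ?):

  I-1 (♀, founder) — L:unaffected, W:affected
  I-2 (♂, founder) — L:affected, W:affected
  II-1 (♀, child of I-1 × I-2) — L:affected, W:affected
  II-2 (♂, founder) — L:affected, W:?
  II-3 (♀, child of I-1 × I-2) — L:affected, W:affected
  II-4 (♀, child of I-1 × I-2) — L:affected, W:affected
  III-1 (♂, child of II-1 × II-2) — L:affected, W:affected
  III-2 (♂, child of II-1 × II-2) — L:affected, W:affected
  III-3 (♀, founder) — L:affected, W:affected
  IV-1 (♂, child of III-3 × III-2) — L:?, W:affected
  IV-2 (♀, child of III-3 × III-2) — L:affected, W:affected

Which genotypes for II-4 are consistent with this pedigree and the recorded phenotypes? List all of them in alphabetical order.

II-4 ∈ {Ll WW, Ll Ww}

L/I-1 un ·: ll
L/I-2 aff ·: Ll|LL
L/II-1 aff I-1×I-2: Ll
L/II-2 aff ·: Ll|LL
L/II-3 aff I-1×I-2: Ll
L/II-4 aff I-1×I-2: Ll
L/III-1 aff II-1×II-2: Ll|LL
L/III-2 aff II-1×II-2: Ll|LL
L/III-3 aff ·: Ll|LL
L/IV-1 ? III-3×III-2: ll|Ll|LL
L/IV-2 aff III-3×III-2: Ll|LL
⇒ L over [I-1,I-2,II-1,II-2,II-3,II-4,III-1,III-2,III-3,IV-1,IV-2]: 120 consistent
W/I-1 aff ·: Ww|WW
W/I-2 aff ·: Ww|WW
W/II-1 aff I-1×I-2: Ww|WW
W/II-2 ? ·: ww|Ww|WW
W/II-3 aff I-1×I-2: Ww|WW
W/II-4 aff I-1×I-2: Ww|WW
W/III-1 aff II-1×II-2: Ww|WW
W/III-2 aff II-1×II-2: Ww|WW
W/III-3 aff ·: Ww|WW
W/IV-1 aff III-3×III-2: Ww|WW
W/IV-2 aff III-3×III-2: Ww|WW
⇒ W over [I-1,I-2,II-1,II-2,II-3,II-4,III-1,III-2,III-3,IV-1,IV-2]: 1227 consistent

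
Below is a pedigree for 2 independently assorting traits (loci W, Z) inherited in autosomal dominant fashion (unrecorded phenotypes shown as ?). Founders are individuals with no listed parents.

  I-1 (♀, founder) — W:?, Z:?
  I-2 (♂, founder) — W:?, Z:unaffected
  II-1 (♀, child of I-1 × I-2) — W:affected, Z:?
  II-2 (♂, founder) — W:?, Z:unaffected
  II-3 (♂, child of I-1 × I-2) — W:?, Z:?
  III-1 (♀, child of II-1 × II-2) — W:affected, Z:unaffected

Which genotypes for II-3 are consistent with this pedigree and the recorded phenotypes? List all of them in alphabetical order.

II-3 ∈ {WW Zz, WW zz, Ww Zz, Ww zz, ww Zz, ww zz}

W/I-1 ? ·: ww|Ww|WW
W/I-2 ? ·: ww|Ww|WW
W/II-1 aff I-1×I-2: Ww|WW
W/II-2 ? ·: ww|Ww|WW
W/II-3 ? I-1×I-2: ww|Ww|WW
W/III-1 aff II-1×II-2: Ww|WW
⇒ W over [I-1,I-2,II-1,II-2,II-3,III-1]: 97 consistent
Z/I-1 ? ·: zz|Zz|ZZ
Z/I-2 un ·: zz
Z/II-1 ? I-1×I-2: zz|Zz
Z/II-2 un ·: zz
Z/II-3 ? I-1×I-2: zz|Zz
Z/III-1 un II-1×II-2: zz
⇒ Z over [I-1,I-2,II-1,II-2,II-3,III-1]: 6 consistent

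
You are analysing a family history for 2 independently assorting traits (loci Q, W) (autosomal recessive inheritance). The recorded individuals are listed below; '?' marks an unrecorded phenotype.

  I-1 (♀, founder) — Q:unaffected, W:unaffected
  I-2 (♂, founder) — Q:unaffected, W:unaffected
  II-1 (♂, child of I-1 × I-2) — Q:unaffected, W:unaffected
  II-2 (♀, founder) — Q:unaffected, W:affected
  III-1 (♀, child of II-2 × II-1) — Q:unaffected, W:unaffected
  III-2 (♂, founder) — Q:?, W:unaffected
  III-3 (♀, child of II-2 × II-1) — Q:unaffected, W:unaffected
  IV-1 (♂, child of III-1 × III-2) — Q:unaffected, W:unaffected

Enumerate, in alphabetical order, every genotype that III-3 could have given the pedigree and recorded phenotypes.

III-3 ∈ {QQ Ww, Qq Ww}

Q/I-1 un ·: QQ|Qq
Q/I-2 un ·: QQ|Qq
Q/II-1 un I-1×I-2: QQ|Qq
Q/II-2 un ·: QQ|Qq
Q/III-1 un II-2×II-1: QQ|Qq
Q/III-2 ? ·: QQ|Qq|qq
Q/III-3 un II-2×II-1: QQ|Qq
Q/IV-1 un III-1×III-2: QQ|Qq
⇒ Q over [I-1,I-2,II-1,II-2,III-1,III-2,III-3,IV-1]: 196 consistent
W/I-1 un ·: WW|Ww
W/I-2 un ·: WW|Ww
W/II-1 un I-1×I-2: WW|Ww
W/II-2 aff ·: ww
W/III-1 un II-2×II-1: Ww
W/III-2 un ·: WW|Ww
W/III-3 un II-2×II-1: Ww
W/IV-1 un III-1×III-2: WW|Ww
⇒ W over [I-1,I-2,II-1,II-2,III-1,III-2,III-3,IV-1]: 28 consistent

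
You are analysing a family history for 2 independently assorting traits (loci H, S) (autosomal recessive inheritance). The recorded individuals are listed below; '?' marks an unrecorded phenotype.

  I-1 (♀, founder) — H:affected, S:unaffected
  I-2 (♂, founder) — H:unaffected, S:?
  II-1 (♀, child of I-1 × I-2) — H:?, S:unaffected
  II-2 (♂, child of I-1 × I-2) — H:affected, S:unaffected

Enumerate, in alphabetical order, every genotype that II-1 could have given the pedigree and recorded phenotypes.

H/I-1 aff ·: hh
H/I-2 un ·: Hh
H/II-1 ? I-1×I-2: Hh|hh
H/II-2 aff I-1×I-2: hh
⇒ H over [I-1,I-2,II-1,II-2]: 2 consistent
S/I-1 un ·: SS|Ss
S/I-2 ? ·: SS|Ss|ss
S/II-1 un I-1×I-2: SS|Ss
S/II-2 un I-1×I-2: SS|Ss
⇒ S over [I-1,I-2,II-1,II-2]: 15 consistent

II-1 ∈ {Hh SS, Hh Ss, hh SS, hh Ss}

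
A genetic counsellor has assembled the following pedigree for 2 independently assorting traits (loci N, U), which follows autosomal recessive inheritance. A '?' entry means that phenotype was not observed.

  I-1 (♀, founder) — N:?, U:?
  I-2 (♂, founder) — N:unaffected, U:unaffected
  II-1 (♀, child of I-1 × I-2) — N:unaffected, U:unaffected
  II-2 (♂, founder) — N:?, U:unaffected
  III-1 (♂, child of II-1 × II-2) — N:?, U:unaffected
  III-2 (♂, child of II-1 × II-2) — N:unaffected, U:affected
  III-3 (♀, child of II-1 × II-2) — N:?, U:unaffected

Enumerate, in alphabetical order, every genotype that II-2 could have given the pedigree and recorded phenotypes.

N/I-1 ? ·: NN|Nn|nn
N/I-2 un ·: NN|Nn
N/II-1 un I-1×I-2: NN|Nn
N/II-2 ? ·: NN|Nn|nn
N/III-1 ? II-1×II-2: NN|Nn|nn
N/III-2 un II-1×II-2: NN|Nn
N/III-3 ? II-1×II-2: NN|Nn|nn
⇒ N over [I-1,I-2,II-1,II-2,III-1,III-2,III-3]: 190 consistent
U/I-1 ? ·: UU|Uu|uu
U/I-2 un ·: UU|Uu
U/II-1 un I-1×I-2: Uu
U/II-2 un ·: Uu
U/III-1 un II-1×II-2: UU|Uu
U/III-2 aff II-1×II-2: uu
U/III-3 un II-1×II-2: UU|Uu
⇒ U over [I-1,I-2,II-1,II-2,III-1,III-2,III-3]: 20 consistent

II-2 ∈ {NN Uu, Nn Uu, nn Uu}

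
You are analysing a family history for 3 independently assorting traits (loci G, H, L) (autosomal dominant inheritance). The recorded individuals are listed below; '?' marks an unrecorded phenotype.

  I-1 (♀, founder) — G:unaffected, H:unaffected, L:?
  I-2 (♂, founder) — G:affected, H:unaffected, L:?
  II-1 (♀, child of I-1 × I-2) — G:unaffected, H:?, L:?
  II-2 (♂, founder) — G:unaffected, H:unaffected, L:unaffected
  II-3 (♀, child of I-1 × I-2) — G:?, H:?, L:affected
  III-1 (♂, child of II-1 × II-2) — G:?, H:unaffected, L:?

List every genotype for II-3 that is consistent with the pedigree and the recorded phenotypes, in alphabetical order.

G/I-1 un ·: gg
G/I-2 aff ·: Gg
G/II-1 un I-1×I-2: gg
G/II-2 un ·: gg
G/II-3 ? I-1×I-2: gg|Gg
G/III-1 ? II-1×II-2: gg
⇒ G over [I-1,I-2,II-1,II-2,II-3,III-1]: 2 consistent
H/I-1 un ·: hh
H/I-2 un ·: hh
H/II-1 ? I-1×I-2: hh
H/II-2 un ·: hh
H/II-3 ? I-1×I-2: hh
H/III-1 un II-1×II-2: hh
⇒ H over [I-1,I-2,II-1,II-2,II-3,III-1]: 1 consistent
L/I-1 ? ·: ll|Ll|LL
L/I-2 ? ·: ll|Ll|LL
L/II-1 ? I-1×I-2: ll|Ll|LL
L/II-2 un ·: ll
L/II-3 aff I-1×I-2: Ll|LL
L/III-1 ? II-1×II-2: ll|Ll
⇒ L over [I-1,I-2,II-1,II-2,II-3,III-1]: 31 consistent

II-3 ∈ {Gg hh LL, Gg hh Ll, gg hh LL, gg hh Ll}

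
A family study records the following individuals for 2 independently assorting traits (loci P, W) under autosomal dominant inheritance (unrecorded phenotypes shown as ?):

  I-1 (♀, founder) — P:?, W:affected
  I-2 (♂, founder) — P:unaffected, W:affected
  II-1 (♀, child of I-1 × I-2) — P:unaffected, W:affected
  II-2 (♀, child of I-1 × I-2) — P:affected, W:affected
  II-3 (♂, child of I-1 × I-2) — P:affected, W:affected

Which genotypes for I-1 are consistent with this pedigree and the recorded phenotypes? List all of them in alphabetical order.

I-1 ∈ {Pp WW, Pp Ww}

P/I-1 ? ·: Pp
P/I-2 un ·: pp
P/II-1 un I-1×I-2: pp
P/II-2 aff I-1×I-2: Pp
P/II-3 aff I-1×I-2: Pp
⇒ P over [I-1,I-2,II-1,II-2,II-3]: 1 consistent
W/I-1 aff ·: Ww|WW
W/I-2 aff ·: Ww|WW
W/II-1 aff I-1×I-2: Ww|WW
W/II-2 aff I-1×I-2: Ww|WW
W/II-3 aff I-1×I-2: Ww|WW
⇒ W over [I-1,I-2,II-1,II-2,II-3]: 25 consistent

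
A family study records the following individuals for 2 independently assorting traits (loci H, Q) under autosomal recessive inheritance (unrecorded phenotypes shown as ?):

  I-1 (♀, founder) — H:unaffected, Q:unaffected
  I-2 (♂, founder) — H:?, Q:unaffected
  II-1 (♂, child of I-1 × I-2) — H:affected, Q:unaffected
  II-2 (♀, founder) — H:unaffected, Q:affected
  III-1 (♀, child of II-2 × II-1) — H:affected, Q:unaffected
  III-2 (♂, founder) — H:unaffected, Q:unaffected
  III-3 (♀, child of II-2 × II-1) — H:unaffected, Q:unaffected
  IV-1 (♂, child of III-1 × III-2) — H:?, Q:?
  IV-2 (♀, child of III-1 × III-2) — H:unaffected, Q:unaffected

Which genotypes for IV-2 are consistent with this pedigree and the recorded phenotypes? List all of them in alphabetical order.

IV-2 ∈ {Hh QQ, Hh Qq}

H/I-1 un ·: Hh
H/I-2 ? ·: Hh|hh
H/II-1 aff I-1×I-2: hh
H/II-2 un ·: Hh
H/III-1 aff II-2×II-1: hh
H/III-2 un ·: HH|Hh
H/III-3 un II-2×II-1: Hh
H/IV-1 ? III-1×III-2: Hh|hh
H/IV-2 un III-1×III-2: Hh
⇒ H over [I-1,I-2,II-1,II-2,III-1,III-2,III-3,IV-1,IV-2]: 6 consistent
Q/I-1 un ·: QQ|Qq
Q/I-2 un ·: QQ|Qq
Q/II-1 un I-1×I-2: QQ|Qq
Q/II-2 aff ·: qq
Q/III-1 un II-2×II-1: Qq
Q/III-2 un ·: QQ|Qq
Q/III-3 un II-2×II-1: Qq
Q/IV-1 ? III-1×III-2: QQ|Qq|qq
Q/IV-2 un III-1×III-2: QQ|Qq
⇒ Q over [I-1,I-2,II-1,II-2,III-1,III-2,III-3,IV-1,IV-2]: 70 consistent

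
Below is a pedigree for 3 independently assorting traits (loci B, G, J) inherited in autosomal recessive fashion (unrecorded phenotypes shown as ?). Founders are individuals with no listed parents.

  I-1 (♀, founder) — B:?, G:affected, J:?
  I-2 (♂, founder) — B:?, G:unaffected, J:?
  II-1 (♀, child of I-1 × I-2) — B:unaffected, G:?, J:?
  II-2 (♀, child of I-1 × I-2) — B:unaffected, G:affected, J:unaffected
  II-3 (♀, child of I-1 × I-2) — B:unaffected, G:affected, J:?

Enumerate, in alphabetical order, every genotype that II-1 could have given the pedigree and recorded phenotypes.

II-1 ∈ {BB Gg JJ, BB Gg Jj, BB Gg jj, BB gg JJ, BB gg Jj, BB gg jj, Bb Gg JJ, Bb Gg Jj, Bb Gg jj, Bb gg JJ, Bb gg Jj, Bb gg jj}

B/I-1 ? ·: BB|Bb|bb
B/I-2 ? ·: BB|Bb|bb
B/II-1 un I-1×I-2: BB|Bb
B/II-2 un I-1×I-2: BB|Bb
B/II-3 un I-1×I-2: BB|Bb
⇒ B over [I-1,I-2,II-1,II-2,II-3]: 29 consistent
G/I-1 aff ·: gg
G/I-2 un ·: Gg
G/II-1 ? I-1×I-2: Gg|gg
G/II-2 aff I-1×I-2: gg
G/II-3 aff I-1×I-2: gg
⇒ G over [I-1,I-2,II-1,II-2,II-3]: 2 consistent
J/I-1 ? ·: JJ|Jj|jj
J/I-2 ? ·: JJ|Jj|jj
J/II-1 ? I-1×I-2: JJ|Jj|jj
J/II-2 un I-1×I-2: JJ|Jj
J/II-3 ? I-1×I-2: JJ|Jj|jj
⇒ J over [I-1,I-2,II-1,II-2,II-3]: 45 consistent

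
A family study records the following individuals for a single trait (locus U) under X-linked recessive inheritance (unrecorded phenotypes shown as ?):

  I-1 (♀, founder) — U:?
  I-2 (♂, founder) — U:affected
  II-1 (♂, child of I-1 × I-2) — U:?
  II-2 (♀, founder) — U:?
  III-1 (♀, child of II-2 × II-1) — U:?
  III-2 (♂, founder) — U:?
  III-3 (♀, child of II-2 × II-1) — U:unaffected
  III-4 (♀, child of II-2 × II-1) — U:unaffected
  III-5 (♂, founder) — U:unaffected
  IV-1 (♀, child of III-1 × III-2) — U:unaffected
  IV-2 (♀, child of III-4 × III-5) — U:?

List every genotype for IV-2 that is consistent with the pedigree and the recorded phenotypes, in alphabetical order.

U/I-1 ? ·: X^UX^U|X^UX^u|X^uX^u
U/I-2 aff ·: X^uY
U/II-1 ? I-1×I-2: X^UY|X^uY
U/II-2 ? ·: X^UX^U|X^UX^u|X^uX^u
U/III-1 ? II-2×II-1: X^UX^U|X^UX^u|X^uX^u
U/III-2 ? ·: X^UY|X^uY
U/III-3 un II-2×II-1: X^UX^U|X^UX^u
U/III-4 un II-2×II-1: X^UX^U|X^UX^u
U/III-5 un ·: X^UY
U/IV-1 un III-1×III-2: X^UX^U|X^UX^u
U/IV-2 ? III-4×III-5: X^UX^U|X^UX^u
⇒ U over [I-1,I-2,II-1,II-2,III-1,III-2,III-3,III-4,III-5,IV-1,IV-2]: 104 consistent

IV-2 ∈ {X^UX^U, X^UX^u}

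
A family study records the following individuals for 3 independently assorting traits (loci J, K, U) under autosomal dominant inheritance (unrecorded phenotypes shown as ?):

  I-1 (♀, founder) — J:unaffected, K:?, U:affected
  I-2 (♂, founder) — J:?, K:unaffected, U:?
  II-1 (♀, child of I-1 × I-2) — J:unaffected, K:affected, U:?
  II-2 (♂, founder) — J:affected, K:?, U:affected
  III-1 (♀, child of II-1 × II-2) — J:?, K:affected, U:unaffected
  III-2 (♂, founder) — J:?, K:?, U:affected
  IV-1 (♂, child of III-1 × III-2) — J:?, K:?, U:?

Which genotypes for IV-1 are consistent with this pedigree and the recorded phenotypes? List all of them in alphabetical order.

J/I-1 un ·: jj
J/I-2 ? ·: jj|Jj
J/II-1 un I-1×I-2: jj
J/II-2 aff ·: Jj|JJ
J/III-1 ? II-1×II-2: jj|Jj
J/III-2 ? ·: jj|Jj|JJ
J/IV-1 ? III-1×III-2: jj|Jj|JJ
⇒ J over [I-1,I-2,II-1,II-2,III-1,III-2,IV-1]: 36 consistent
K/I-1 ? ·: Kk|KK
K/I-2 un ·: kk
K/II-1 aff I-1×I-2: Kk
K/II-2 ? ·: kk|Kk|KK
K/III-1 aff II-1×II-2: Kk|KK
K/III-2 ? ·: kk|Kk|KK
K/IV-1 ? III-1×III-2: kk|Kk|KK
⇒ K over [I-1,I-2,II-1,II-2,III-1,III-2,IV-1]: 58 consistent
U/I-1 aff ·: Uu|UU
U/I-2 ? ·: uu|Uu|UU
U/II-1 ? I-1×I-2: uu|Uu
U/II-2 aff ·: Uu
U/III-1 un II-1×II-2: uu
U/III-2 aff ·: Uu|UU
U/IV-1 ? III-1×III-2: uu|Uu
⇒ U over [I-1,I-2,II-1,II-2,III-1,III-2,IV-1]: 21 consistent

IV-1 ∈ {JJ KK Uu, JJ KK uu, JJ Kk Uu, JJ Kk uu, JJ kk Uu, JJ kk uu, Jj KK Uu, Jj KK uu, Jj Kk Uu, Jj Kk uu, Jj kk Uu, Jj kk uu, jj KK Uu, jj KK uu, jj Kk Uu, jj Kk uu, jj kk Uu, jj kk uu}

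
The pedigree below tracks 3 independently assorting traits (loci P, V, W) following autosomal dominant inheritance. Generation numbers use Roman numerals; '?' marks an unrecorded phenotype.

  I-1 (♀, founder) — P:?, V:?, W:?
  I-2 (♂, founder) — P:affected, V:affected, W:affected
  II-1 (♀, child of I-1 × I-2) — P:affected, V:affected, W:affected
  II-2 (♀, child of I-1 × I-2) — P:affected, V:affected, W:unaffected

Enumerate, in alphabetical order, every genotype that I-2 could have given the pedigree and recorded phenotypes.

I-2 ∈ {PP VV Ww, PP Vv Ww, Pp VV Ww, Pp Vv Ww}

P/I-1 ? ·: pp|Pp|PP
P/I-2 aff ·: Pp|PP
P/II-1 aff I-1×I-2: Pp|PP
P/II-2 aff I-1×I-2: Pp|PP
⇒ P over [I-1,I-2,II-1,II-2]: 15 consistent
V/I-1 ? ·: vv|Vv|VV
V/I-2 aff ·: Vv|VV
V/II-1 aff I-1×I-2: Vv|VV
V/II-2 aff I-1×I-2: Vv|VV
⇒ V over [I-1,I-2,II-1,II-2]: 15 consistent
W/I-1 ? ·: ww|Ww
W/I-2 aff ·: Ww
W/II-1 aff I-1×I-2: Ww|WW
W/II-2 un I-1×I-2: ww
⇒ W over [I-1,I-2,II-1,II-2]: 3 consistent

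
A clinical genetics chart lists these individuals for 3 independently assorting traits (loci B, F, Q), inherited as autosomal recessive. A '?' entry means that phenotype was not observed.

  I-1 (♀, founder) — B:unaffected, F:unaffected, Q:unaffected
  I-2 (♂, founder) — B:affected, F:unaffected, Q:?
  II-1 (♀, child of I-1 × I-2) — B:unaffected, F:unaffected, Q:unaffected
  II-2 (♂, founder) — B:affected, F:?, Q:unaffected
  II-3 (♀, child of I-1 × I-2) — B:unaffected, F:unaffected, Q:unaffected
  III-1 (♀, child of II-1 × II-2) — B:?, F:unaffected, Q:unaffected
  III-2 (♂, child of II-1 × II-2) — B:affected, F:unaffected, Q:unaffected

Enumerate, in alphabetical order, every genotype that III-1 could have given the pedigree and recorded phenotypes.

III-1 ∈ {Bb FF QQ, Bb FF Qq, Bb Ff QQ, Bb Ff Qq, bb FF QQ, bb FF Qq, bb Ff QQ, bb Ff Qq}

B/I-1 un ·: BB|Bb
B/I-2 aff ·: bb
B/II-1 un I-1×I-2: Bb
B/II-2 aff ·: bb
B/II-3 un I-1×I-2: Bb
B/III-1 ? II-1×II-2: Bb|bb
B/III-2 aff II-1×II-2: bb
⇒ B over [I-1,I-2,II-1,II-2,II-3,III-1,III-2]: 4 consistent
F/I-1 un ·: FF|Ff
F/I-2 un ·: FF|Ff
F/II-1 un I-1×I-2: FF|Ff
F/II-2 ? ·: FF|Ff|ff
F/II-3 un I-1×I-2: FF|Ff
F/III-1 un II-1×II-2: FF|Ff
F/III-2 un II-1×II-2: FF|Ff
⇒ F over [I-1,I-2,II-1,II-2,II-3,III-1,III-2]: 96 consistent
Q/I-1 un ·: QQ|Qq
Q/I-2 ? ·: QQ|Qq|qq
Q/II-1 un I-1×I-2: QQ|Qq
Q/II-2 un ·: QQ|Qq
Q/II-3 un I-1×I-2: QQ|Qq
Q/III-1 un II-1×II-2: QQ|Qq
Q/III-2 un II-1×II-2: QQ|Qq
⇒ Q over [I-1,I-2,II-1,II-2,II-3,III-1,III-2]: 99 consistent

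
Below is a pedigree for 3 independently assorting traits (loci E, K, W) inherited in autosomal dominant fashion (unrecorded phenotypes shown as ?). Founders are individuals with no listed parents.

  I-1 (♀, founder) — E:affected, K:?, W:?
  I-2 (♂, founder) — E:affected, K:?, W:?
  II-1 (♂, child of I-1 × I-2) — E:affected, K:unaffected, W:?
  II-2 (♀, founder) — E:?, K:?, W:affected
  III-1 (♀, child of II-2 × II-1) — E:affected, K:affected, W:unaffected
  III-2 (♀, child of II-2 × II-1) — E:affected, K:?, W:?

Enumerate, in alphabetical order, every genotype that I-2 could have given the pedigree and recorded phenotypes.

E/I-1 aff ·: Ee|EE
E/I-2 aff ·: Ee|EE
E/II-1 aff I-1×I-2: Ee|EE
E/II-2 ? ·: ee|Ee|EE
E/III-1 aff II-2×II-1: Ee|EE
E/III-2 aff II-2×II-1: Ee|EE
⇒ E over [I-1,I-2,II-1,II-2,III-1,III-2]: 51 consistent
K/I-1 ? ·: kk|Kk
K/I-2 ? ·: kk|Kk
K/II-1 un I-1×I-2: kk
K/II-2 ? ·: Kk|KK
K/III-1 aff II-2×II-1: Kk
K/III-2 ? II-2×II-1: kk|Kk
⇒ K over [I-1,I-2,II-1,II-2,III-1,III-2]: 12 consistent
W/I-1 ? ·: ww|Ww|WW
W/I-2 ? ·: ww|Ww|WW
W/II-1 ? I-1×I-2: ww|Ww
W/II-2 aff ·: Ww
W/III-1 un II-2×II-1: ww
W/III-2 ? II-2×II-1: ww|Ww|WW
⇒ W over [I-1,I-2,II-1,II-2,III-1,III-2]: 29 consistent

I-2 ∈ {EE Kk WW, EE Kk Ww, EE Kk ww, EE kk WW, EE kk Ww, EE kk ww, Ee Kk WW, Ee Kk Ww, Ee Kk ww, Ee kk WW, Ee kk Ww, Ee kk ww}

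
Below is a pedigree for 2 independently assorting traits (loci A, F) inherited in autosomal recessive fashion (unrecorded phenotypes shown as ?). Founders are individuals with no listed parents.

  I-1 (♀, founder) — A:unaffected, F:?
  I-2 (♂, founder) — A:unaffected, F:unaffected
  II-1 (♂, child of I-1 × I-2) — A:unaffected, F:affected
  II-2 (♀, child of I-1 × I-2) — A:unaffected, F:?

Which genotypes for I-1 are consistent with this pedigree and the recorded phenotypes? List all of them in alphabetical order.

I-1 ∈ {AA Ff, AA ff, Aa Ff, Aa ff}

A/I-1 un ·: AA|Aa
A/I-2 un ·: AA|Aa
A/II-1 un I-1×I-2: AA|Aa
A/II-2 un I-1×I-2: AA|Aa
⇒ A over [I-1,I-2,II-1,II-2]: 13 consistent
F/I-1 ? ·: Ff|ff
F/I-2 un ·: Ff
F/II-1 aff I-1×I-2: ff
F/II-2 ? I-1×I-2: FF|Ff|ff
⇒ F over [I-1,I-2,II-1,II-2]: 5 consistent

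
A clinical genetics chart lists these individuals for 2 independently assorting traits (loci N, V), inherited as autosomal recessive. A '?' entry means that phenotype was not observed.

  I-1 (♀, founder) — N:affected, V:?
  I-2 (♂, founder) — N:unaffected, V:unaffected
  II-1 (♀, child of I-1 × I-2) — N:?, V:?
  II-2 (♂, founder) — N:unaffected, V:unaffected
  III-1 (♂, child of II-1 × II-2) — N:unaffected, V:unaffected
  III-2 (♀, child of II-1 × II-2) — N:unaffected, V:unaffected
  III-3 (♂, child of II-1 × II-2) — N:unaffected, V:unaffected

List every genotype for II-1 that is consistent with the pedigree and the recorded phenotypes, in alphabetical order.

N/I-1 aff ·: nn
N/I-2 un ·: NN|Nn
N/II-1 ? I-1×I-2: Nn|nn
N/II-2 un ·: NN|Nn
N/III-1 un II-1×II-2: NN|Nn
N/III-2 un II-1×II-2: NN|Nn
N/III-3 un II-1×II-2: NN|Nn
⇒ N over [I-1,I-2,II-1,II-2,III-1,III-2,III-3]: 34 consistent
V/I-1 ? ·: VV|Vv|vv
V/I-2 un ·: VV|Vv
V/II-1 ? I-1×I-2: VV|Vv|vv
V/II-2 un ·: VV|Vv
V/III-1 un II-1×II-2: VV|Vv
V/III-2 un II-1×II-2: VV|Vv
V/III-3 un II-1×II-2: VV|Vv
⇒ V over [I-1,I-2,II-1,II-2,III-1,III-2,III-3]: 120 consistent

II-1 ∈ {Nn VV, Nn Vv, Nn vv, nn VV, nn Vv, nn vv}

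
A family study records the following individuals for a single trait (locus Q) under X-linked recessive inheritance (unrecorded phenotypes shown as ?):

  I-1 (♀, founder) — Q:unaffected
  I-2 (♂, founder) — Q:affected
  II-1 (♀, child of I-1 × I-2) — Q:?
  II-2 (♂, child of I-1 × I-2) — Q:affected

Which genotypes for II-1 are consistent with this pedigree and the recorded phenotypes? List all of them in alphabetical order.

II-1 ∈ {X^QX^q, X^qX^q}

Q/I-1 un ·: X^QX^q
Q/I-2 aff ·: X^qY
Q/II-1 ? I-1×I-2: X^QX^q|X^qX^q
Q/II-2 aff I-1×I-2: X^qY
⇒ Q over [I-1,I-2,II-1,II-2]: 2 consistent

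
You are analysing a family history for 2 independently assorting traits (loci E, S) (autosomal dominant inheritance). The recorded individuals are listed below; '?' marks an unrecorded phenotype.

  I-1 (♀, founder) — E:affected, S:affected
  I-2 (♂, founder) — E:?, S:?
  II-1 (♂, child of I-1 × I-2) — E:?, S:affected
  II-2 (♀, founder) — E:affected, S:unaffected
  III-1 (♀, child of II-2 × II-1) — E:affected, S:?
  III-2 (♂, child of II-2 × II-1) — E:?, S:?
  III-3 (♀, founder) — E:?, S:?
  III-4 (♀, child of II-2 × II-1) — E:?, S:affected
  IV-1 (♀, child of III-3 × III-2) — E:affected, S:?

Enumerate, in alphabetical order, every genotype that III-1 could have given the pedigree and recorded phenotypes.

E/I-1 aff ·: Ee|EE
E/I-2 ? ·: ee|Ee|EE
E/II-1 ? I-1×I-2: ee|Ee|EE
E/II-2 aff ·: Ee|EE
E/III-1 aff II-2×II-1: Ee|EE
E/III-2 ? II-2×II-1: ee|Ee|EE
E/III-3 ? ·: ee|Ee|EE
E/III-4 ? II-2×II-1: ee|Ee|EE
E/IV-1 aff III-3×III-2: Ee|EE
⇒ E over [I-1,I-2,II-1,II-2,III-1,III-2,III-3,III-4,IV-1]: 708 consistent
S/I-1 aff ·: Ss|SS
S/I-2 ? ·: ss|Ss|SS
S/II-1 aff I-1×I-2: Ss|SS
S/II-2 un ·: ss
S/III-1 ? II-2×II-1: ss|Ss
S/III-2 ? II-2×II-1: ss|Ss
S/III-3 ? ·: ss|Ss|SS
S/III-4 aff II-2×II-1: Ss
S/IV-1 ? III-3×III-2: ss|Ss|SS
⇒ S over [I-1,I-2,II-1,II-2,III-1,III-2,III-3,III-4,IV-1]: 138 consistent

III-1 ∈ {EE Ss, EE ss, Ee Ss, Ee ss}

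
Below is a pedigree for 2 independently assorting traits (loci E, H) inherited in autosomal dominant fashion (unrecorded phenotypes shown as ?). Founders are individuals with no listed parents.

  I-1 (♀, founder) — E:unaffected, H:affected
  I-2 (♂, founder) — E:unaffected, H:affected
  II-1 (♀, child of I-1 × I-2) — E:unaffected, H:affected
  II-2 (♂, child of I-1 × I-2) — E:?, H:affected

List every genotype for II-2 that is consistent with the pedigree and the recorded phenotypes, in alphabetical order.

II-2 ∈ {ee HH, ee Hh}

E/I-1 un ·: ee
E/I-2 un ·: ee
E/II-1 un I-1×I-2: ee
E/II-2 ? I-1×I-2: ee
⇒ E over [I-1,I-2,II-1,II-2]: 1 consistent
H/I-1 aff ·: Hh|HH
H/I-2 aff ·: Hh|HH
H/II-1 aff I-1×I-2: Hh|HH
H/II-2 aff I-1×I-2: Hh|HH
⇒ H over [I-1,I-2,II-1,II-2]: 13 consistent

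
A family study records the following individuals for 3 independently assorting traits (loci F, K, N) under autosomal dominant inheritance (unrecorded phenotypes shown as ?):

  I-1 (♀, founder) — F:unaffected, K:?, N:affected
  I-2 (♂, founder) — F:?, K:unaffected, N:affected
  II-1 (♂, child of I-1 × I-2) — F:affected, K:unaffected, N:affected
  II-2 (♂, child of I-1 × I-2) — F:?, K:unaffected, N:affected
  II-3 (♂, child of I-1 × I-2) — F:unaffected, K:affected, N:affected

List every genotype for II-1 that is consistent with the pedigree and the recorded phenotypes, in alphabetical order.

II-1 ∈ {Ff kk NN, Ff kk Nn}

F/I-1 un ·: ff
F/I-2 ? ·: Ff
F/II-1 aff I-1×I-2: Ff
F/II-2 ? I-1×I-2: ff|Ff
F/II-3 un I-1×I-2: ff
⇒ F over [I-1,I-2,II-1,II-2,II-3]: 2 consistent
K/I-1 ? ·: Kk
K/I-2 un ·: kk
K/II-1 un I-1×I-2: kk
K/II-2 un I-1×I-2: kk
K/II-3 aff I-1×I-2: Kk
⇒ K over [I-1,I-2,II-1,II-2,II-3]: 1 consistent
N/I-1 aff ·: Nn|NN
N/I-2 aff ·: Nn|NN
N/II-1 aff I-1×I-2: Nn|NN
N/II-2 aff I-1×I-2: Nn|NN
N/II-3 aff I-1×I-2: Nn|NN
⇒ N over [I-1,I-2,II-1,II-2,II-3]: 25 consistent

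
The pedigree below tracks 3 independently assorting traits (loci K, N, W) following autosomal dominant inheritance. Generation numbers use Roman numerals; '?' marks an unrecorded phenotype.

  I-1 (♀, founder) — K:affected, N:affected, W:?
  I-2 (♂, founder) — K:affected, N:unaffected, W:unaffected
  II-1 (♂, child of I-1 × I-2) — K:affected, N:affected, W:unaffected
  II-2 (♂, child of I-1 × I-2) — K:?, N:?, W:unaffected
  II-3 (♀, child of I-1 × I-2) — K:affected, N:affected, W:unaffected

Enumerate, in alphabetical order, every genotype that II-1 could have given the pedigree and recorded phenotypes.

K/I-1 aff ·: Kk|KK
K/I-2 aff ·: Kk|KK
K/II-1 aff I-1×I-2: Kk|KK
K/II-2 ? I-1×I-2: kk|Kk|KK
K/II-3 aff I-1×I-2: Kk|KK
⇒ K over [I-1,I-2,II-1,II-2,II-3]: 29 consistent
N/I-1 aff ·: Nn|NN
N/I-2 un ·: nn
N/II-1 aff I-1×I-2: Nn
N/II-2 ? I-1×I-2: nn|Nn
N/II-3 aff I-1×I-2: Nn
⇒ N over [I-1,I-2,II-1,II-2,II-3]: 3 consistent
W/I-1 ? ·: ww|Ww
W/I-2 un ·: ww
W/II-1 un I-1×I-2: ww
W/II-2 un I-1×I-2: ww
W/II-3 un I-1×I-2: ww
⇒ W over [I-1,I-2,II-1,II-2,II-3]: 2 consistent

II-1 ∈ {KK Nn ww, Kk Nn ww}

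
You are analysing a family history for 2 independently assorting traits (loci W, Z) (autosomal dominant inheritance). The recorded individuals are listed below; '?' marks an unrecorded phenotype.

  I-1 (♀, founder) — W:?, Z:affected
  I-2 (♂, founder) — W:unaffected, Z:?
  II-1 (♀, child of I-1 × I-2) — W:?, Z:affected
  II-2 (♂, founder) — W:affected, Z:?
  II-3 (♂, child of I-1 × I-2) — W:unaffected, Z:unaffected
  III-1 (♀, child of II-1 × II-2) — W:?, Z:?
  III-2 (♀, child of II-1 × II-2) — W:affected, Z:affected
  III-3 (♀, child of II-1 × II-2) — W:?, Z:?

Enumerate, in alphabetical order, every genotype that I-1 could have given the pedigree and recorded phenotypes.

W/I-1 ? ·: ww|Ww
W/I-2 un ·: ww
W/II-1 ? I-1×I-2: ww|Ww
W/II-2 aff ·: Ww|WW
W/II-3 un I-1×I-2: ww
W/III-1 ? II-1×II-2: ww|Ww|WW
W/III-2 aff II-1×II-2: Ww|WW
W/III-3 ? II-1×II-2: ww|Ww|WW
⇒ W over [I-1,I-2,II-1,II-2,II-3,III-1,III-2,III-3]: 36 consistent
Z/I-1 aff ·: Zz
Z/I-2 ? ·: zz|Zz
Z/II-1 aff I-1×I-2: Zz|ZZ
Z/II-2 ? ·: zz|Zz|ZZ
Z/II-3 un I-1×I-2: zz
Z/III-1 ? II-1×II-2: zz|Zz|ZZ
Z/III-2 aff II-1×II-2: Zz|ZZ
Z/III-3 ? II-1×II-2: zz|Zz|ZZ
⇒ Z over [I-1,I-2,II-1,II-2,II-3,III-1,III-2,III-3]: 70 consistent

I-1 ∈ {Ww Zz, ww Zz}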